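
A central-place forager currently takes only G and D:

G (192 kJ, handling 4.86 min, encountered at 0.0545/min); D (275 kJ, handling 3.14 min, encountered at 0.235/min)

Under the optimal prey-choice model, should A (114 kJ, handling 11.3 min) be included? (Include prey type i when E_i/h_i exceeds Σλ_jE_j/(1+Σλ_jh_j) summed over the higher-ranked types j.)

No

Intake rate on the current diet: R = (0.0545×192 + 0.235×275) / (1 + 0.0545×4.86 + 0.235×3.14) = 75.09/2.003 = 37.49 kJ/min.
Profitability of A: 114/11.3 = 10.09 kJ/min.
10.09 < 37.49, so adding A would lower the average — exclude it.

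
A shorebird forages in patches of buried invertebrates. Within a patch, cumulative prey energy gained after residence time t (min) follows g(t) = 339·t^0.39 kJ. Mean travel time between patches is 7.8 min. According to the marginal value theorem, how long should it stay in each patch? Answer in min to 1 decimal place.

5.0 min

Maximise g(t)/(T+t): set derivative to zero → g'(t)(T+t) = g(t).
g'(t) = 0.39·339·t^-0.61. Setting 0.39·339·t^-0.61 = 339·t^0.39/(7.8+t) gives 0.39(7.8+t) = t, so 0.61·t = 0.39×7.8.
t* = 0.39×7.8/0.61 = 4.987 min.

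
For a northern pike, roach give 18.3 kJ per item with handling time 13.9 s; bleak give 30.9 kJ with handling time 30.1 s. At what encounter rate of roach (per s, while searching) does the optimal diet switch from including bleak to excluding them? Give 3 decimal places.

The zero-one rule: include bleak iff E₂/h₂ > λE₁/(1+λh₁). Equality gives the switch point.
λE₁h₂ = E₂ + λE₂h₁ ⇒ λ = E₂/(E₁h₂ − E₂h₁) = 30.9/(550.8 − 429.5) = 0.2547 per s.

0.255 per s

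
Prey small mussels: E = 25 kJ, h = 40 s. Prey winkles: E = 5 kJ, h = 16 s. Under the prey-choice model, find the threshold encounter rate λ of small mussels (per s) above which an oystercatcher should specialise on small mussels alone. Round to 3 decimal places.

0.025 per s

Drop winkles once their profitability E₂/h₂ falls below the rate achievable on small mussels alone: E₂/h₂ = λE₁/(1 + λh₁).
Solve for λ: λE₁h₂ = E₂(1 + λh₁) → λ(E₁h₂ − E₂h₁) = E₂ → λ = E₂/(E₁h₂ − E₂h₁).
λ = 5/(25×16 − 5×40) = 5/200 = 0.025 per s.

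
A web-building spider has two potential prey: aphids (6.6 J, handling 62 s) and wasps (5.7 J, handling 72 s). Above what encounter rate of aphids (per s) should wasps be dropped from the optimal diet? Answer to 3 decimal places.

0.047 per s

Drop wasps once their profitability E₂/h₂ falls below the rate achievable on aphids alone: E₂/h₂ = λE₁/(1 + λh₁).
Solve for λ: λE₁h₂ = E₂(1 + λh₁) → λ(E₁h₂ − E₂h₁) = E₂ → λ = E₂/(E₁h₂ − E₂h₁).
λ = 5.7/(6.6×72 − 5.7×62) = 5.7/121.8 = 0.0468 per s.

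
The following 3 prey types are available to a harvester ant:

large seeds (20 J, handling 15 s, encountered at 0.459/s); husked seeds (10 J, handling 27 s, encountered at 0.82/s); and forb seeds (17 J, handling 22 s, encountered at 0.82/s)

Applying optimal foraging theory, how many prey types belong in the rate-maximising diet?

E/h in descending order: large seeds 1.33, forb seeds 0.773, husked seeds 0.37 J/s. The optimal diet is the largest prefix of this list for which every included type satisfies E_i/h_i > R on the types above it.
Rate on top 1: 1.164. forb seeds: 0.773 < 1.164 → exclude; stop.
Optimal diet: large seeds — 1 of 3 types.

1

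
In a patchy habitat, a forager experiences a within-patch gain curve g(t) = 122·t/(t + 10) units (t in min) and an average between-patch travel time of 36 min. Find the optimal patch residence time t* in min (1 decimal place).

By the marginal value theorem, leave when the instantaneous gain rate g'(t) equals the habitat-wide average g(t)/(T + t).
g'(t) = 122·10/(t + 10)². Setting 122·10/(t+10)² = 122t/[(t+10)(36+t)] gives 10(36+t) = t(t+10), so t² = 10×36 = 360.
t* = √360 = 18.97 min.

19.0 min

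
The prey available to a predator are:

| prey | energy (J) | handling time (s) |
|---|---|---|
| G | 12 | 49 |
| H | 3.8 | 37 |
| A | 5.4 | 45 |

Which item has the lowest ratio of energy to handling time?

Profitability E/h (J/s): G = 12/49 = 0.245, H = 3.8/37 = 0.103, A = 5.4/45 = 0.12.
Ranked: G > A > H.

H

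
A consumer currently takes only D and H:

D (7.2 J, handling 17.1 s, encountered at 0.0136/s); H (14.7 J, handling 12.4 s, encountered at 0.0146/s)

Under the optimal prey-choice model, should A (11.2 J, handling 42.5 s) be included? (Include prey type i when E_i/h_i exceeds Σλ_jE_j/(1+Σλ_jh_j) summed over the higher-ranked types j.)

Intake rate on the current diet: R = (0.0136×7.2 + 0.0146×14.7) / (1 + 0.0136×17.1 + 0.0146×12.4) = 0.3125/1.414 = 0.2211 J/s.
Profitability of A: 11.2/42.5 = 0.2635 J/s.
Since 0.2635 > R, including A increases the long-run rate.

Yes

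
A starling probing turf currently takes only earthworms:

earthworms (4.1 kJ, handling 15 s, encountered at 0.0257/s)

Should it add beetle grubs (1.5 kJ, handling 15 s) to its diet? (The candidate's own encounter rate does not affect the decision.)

Yes

Intake rate on the current diet: R = (0.0257×4.1) / (1 + 0.0257×15) = 0.1054/1.385 = 0.07605 kJ/s.
beetle grubs: E/h = 1.5/15 = 0.1 kJ/s.
0.1 > 0.07605, so adding beetle grubs raises the average — include it.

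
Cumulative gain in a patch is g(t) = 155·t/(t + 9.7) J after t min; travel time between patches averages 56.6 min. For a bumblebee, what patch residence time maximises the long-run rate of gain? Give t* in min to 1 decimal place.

23.4 min

Maximise g(t)/(T+t): set derivative to zero → g'(t)(T+t) = g(t).
g'(t) = 155·9.7/(t + 9.7)². Setting 155·9.7/(t+9.7)² = 155t/[(t+9.7)(56.6+t)] gives 9.7(56.6+t) = t(t+9.7), so t² = 9.7×56.6 = 549.
t* = √549 = 23.43 min.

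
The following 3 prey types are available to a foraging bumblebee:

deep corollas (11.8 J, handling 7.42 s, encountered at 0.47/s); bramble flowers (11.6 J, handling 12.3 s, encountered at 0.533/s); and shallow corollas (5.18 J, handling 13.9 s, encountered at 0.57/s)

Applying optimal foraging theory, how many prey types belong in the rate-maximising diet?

1

Profitabilities (E/h, J/s): deep corollas 1.59, bramble flowers 0.943, shallow corollas 0.373. Add prey in this order while the next type's profitability exceeds the intake rate on those already taken.
Rate on top 1: 1.236. bramble flowers: 0.943 < 1.236 → exclude; stop.
Optimal diet: deep corollas — 1 of 3 types.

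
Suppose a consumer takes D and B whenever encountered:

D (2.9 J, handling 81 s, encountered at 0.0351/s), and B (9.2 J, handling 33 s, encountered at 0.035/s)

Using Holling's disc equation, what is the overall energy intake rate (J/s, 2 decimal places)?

0.08 J/s

R = Σλ_iE_i / (1 + Σλ_ih_i)
Numerator: 0.0351×2.9 + 0.035×9.2 = 0.4238
Denominator: 1 + 0.0351×81 + 0.035×33 = 4.998
R = 0.4238/4.998 = 0.08479 J/s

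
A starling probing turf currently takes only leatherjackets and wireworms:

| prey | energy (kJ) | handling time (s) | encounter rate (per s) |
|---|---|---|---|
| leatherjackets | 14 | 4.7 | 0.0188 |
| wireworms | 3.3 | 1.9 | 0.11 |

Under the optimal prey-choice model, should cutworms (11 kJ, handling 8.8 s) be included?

Yes

On leatherjackets and wireworms alone, R = ΣλE/(1+Σλh) = 0.6262/1.297 = 0.4827 kJ/s.
Profitability of cutworms: 11/8.8 = 1.25 kJ/s.
1.25 > 0.4827, so adding cutworms raises the average — include it.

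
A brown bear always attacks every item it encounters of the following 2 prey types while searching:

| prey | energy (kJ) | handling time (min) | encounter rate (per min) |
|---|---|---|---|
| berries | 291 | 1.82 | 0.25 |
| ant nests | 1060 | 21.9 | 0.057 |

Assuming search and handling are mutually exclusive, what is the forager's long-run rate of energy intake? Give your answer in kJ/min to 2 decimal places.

Energy encountered per unit search time: 0.25×291 + 0.057×1060 = 133.2 kJ/min.
Handling time per unit search time: 0.25×1.82 + 0.057×21.9 = 1.703.
Rate = 133.2/(1 + 1.703) = 49.26 kJ/min.

49.26 kJ/min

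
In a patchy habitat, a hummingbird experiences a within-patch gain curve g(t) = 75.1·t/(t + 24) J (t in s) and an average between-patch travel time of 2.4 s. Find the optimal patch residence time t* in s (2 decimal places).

7.59 s

Optimal t* satisfies g'(t*) = g(t*)/(T + t*).
g'(t) = 75.1·24/(t + 24)². Setting 75.1·24/(t+24)² = 75.1t/[(t+24)(2.4+t)] gives 24(2.4+t) = t(t+24), so t² = 24×2.4 = 57.6.
t* = √57.6 = 7.589 s.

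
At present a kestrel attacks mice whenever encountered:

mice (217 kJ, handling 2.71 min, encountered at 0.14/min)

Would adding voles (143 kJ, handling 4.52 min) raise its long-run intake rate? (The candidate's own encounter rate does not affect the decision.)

Yes

Current rate: (0.14×217)/(1 + 0.14×2.71) = 22.02 kJ/min.
Profitability of voles: 143/4.52 = 31.64 kJ/min.
Since 31.64 > R, including voles increases the long-run rate.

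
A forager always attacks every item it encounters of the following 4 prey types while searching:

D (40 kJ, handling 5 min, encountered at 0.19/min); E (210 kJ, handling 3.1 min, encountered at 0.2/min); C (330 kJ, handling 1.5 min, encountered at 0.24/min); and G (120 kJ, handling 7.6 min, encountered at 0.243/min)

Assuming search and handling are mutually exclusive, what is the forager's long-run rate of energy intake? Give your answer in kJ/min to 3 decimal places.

Energy encountered per unit search time: 0.19×40 + 0.2×210 + 0.24×330 + 0.243×120 = 158 kJ/min.
Handling time per unit search time: 0.19×5 + 0.2×3.1 + 0.24×1.5 + 0.243×7.6 = 3.777.
Rate = 158/(1 + 3.777) = 33.07 kJ/min.

33.068 kJ/min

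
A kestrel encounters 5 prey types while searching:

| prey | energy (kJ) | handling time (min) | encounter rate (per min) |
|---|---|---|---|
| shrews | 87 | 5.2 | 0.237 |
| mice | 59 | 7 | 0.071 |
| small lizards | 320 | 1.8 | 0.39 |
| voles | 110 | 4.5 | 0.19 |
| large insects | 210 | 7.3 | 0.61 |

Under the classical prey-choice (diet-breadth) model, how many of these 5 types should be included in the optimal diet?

1

Rank by E/h (kJ/min): small lizards 178, large insects 28.8, voles 24.4, shrews 16.7, mice 8.43. Include each in turn until the next type's E/h falls below the running intake rate.
Rate on top 1: 73.33. large insects: 28.8 < 73.33 → exclude; stop.
Optimal diet: small lizards — 1 of 5 types.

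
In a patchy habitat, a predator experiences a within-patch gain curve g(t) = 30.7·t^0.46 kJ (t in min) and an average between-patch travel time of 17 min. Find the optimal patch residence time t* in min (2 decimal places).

14.48 min

Maximise g(t)/(T+t): set derivative to zero → g'(t)(T+t) = g(t).
g'(t) = 0.46·30.7·t^-0.54. Setting 0.46·30.7·t^-0.54 = 30.7·t^0.46/(17+t) gives 0.46(17+t) = t, so 0.54·t = 0.46×17.
t* = 0.46×17/0.54 = 14.48 min.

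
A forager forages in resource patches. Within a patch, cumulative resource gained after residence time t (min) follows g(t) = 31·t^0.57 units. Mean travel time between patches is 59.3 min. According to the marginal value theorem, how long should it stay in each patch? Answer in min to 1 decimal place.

78.6 min

By the marginal value theorem, leave when the instantaneous gain rate g'(t) equals the habitat-wide average g(t)/(T + t).
g'(t) = 0.57·31·t^-0.43. Setting 0.57·31·t^-0.43 = 31·t^0.57/(59.3+t) gives 0.57(59.3+t) = t, so 0.43·t = 0.57×59.3.
t* = 0.57×59.3/0.43 = 78.61 min.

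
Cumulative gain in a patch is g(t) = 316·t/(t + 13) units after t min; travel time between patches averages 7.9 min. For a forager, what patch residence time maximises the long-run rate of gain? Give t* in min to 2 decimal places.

10.13 min

Maximise g(t)/(T+t): set derivative to zero → g'(t)(T+t) = g(t).
g'(t) = 316·13/(t + 13)². Setting 316·13/(t+13)² = 316t/[(t+13)(7.9+t)] gives 13(7.9+t) = t(t+13), so t² = 13×7.9 = 102.7.
t* = √102.7 = 10.13 min.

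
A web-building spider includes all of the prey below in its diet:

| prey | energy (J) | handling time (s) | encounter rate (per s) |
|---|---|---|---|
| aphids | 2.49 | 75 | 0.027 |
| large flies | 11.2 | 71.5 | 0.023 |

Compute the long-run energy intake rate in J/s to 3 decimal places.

R = (0.027×2.49 + 0.023×11.2) / (1 + 0.027×75 + 0.023×71.5) = 0.3248/4.67 = 0.06956 J/s.

0.070 J/s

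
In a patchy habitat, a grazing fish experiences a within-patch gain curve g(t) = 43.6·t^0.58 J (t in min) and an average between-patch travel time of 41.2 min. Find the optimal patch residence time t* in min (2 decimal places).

By the marginal value theorem, leave when the instantaneous gain rate g'(t) equals the habitat-wide average g(t)/(T + t).
g'(t) = 0.58·43.6·t^-0.42. Setting 0.58·43.6·t^-0.42 = 43.6·t^0.58/(41.2+t) gives 0.58(41.2+t) = t, so 0.42·t = 0.58×41.2.
t* = 0.58×41.2/0.42 = 56.9 min.

56.90 min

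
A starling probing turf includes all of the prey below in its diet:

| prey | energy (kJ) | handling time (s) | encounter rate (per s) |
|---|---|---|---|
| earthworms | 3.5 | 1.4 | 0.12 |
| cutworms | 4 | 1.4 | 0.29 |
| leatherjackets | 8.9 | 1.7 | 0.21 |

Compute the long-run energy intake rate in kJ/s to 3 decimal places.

1.786 kJ/s

Energy encountered per unit search time: 0.12×3.5 + 0.29×4 + 0.21×8.9 = 3.449 kJ/s.
Handling time per unit search time: 0.12×1.4 + 0.29×1.4 + 0.21×1.7 = 0.931.
Rate = 3.449/(1 + 0.931) = 1.786 kJ/s.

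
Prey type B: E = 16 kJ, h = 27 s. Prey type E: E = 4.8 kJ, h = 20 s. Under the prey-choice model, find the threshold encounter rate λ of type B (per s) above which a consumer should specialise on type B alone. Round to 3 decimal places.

0.025 per s

Drop type E once their profitability E₂/h₂ falls below the rate achievable on type B alone: E₂/h₂ = λE₁/(1 + λh₁).
Solve for λ: λE₁h₂ = E₂(1 + λh₁) → λ(E₁h₂ − E₂h₁) = E₂ → λ = E₂/(E₁h₂ − E₂h₁).
λ = 4.8/(16×20 − 4.8×27) = 4.8/190.4 = 0.02521 per s.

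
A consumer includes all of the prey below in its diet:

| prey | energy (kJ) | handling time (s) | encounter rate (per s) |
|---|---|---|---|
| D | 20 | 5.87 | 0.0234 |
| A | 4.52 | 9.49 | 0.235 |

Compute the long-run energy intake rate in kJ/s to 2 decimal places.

Energy encountered per unit search time: 0.0234×20 + 0.235×4.52 = 1.53 kJ/s.
Handling time per unit search time: 0.0234×5.87 + 0.235×9.49 = 2.368.
Rate = 1.53/(1 + 2.368) = 0.4544 kJ/s.

0.45 kJ/s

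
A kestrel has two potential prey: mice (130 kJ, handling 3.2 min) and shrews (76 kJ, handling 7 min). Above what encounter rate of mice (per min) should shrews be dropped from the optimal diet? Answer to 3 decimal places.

0.114 per min

Drop shrews once their profitability E₂/h₂ falls below the rate achievable on mice alone: E₂/h₂ = λE₁/(1 + λh₁).
Solve for λ: λE₁h₂ = E₂(1 + λh₁) → λ(E₁h₂ − E₂h₁) = E₂ → λ = E₂/(E₁h₂ − E₂h₁).
λ = 76/(130×7 − 76×3.2) = 76/666.8 = 0.114 per min.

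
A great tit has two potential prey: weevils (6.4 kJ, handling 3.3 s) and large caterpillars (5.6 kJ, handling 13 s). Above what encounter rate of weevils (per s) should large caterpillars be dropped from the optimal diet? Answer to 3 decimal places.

0.087 per s

Drop large caterpillars once their profitability E₂/h₂ falls below the rate achievable on weevils alone: E₂/h₂ = λE₁/(1 + λh₁).
Solve for λ: λE₁h₂ = E₂(1 + λh₁) → λ(E₁h₂ − E₂h₁) = E₂ → λ = E₂/(E₁h₂ − E₂h₁).
λ = 5.6/(6.4×13 − 5.6×3.3) = 5.6/64.72 = 0.08653 per s.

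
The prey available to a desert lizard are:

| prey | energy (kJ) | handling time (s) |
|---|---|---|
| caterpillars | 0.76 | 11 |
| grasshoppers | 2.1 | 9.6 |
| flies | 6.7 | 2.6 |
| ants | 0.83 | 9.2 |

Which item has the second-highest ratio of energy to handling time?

grasshoppers

Profitability E/h (kJ/s): caterpillars = 0.76/11 = 0.0691, grasshoppers = 2.1/9.6 = 0.219, flies = 6.7/2.6 = 2.58, ants = 0.83/9.2 = 0.0902.
Ranked: flies > grasshoppers > ants > caterpillars.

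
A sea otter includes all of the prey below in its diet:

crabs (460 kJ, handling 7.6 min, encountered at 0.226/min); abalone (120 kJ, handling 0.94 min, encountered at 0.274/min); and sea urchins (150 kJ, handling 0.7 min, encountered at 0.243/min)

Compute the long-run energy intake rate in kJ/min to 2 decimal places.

R = (0.226×460 + 0.274×120 + 0.243×150) / (1 + 0.226×7.6 + 0.274×0.94 + 0.243×0.7) = 173.3/3.145 = 55.1 kJ/min.

55.10 kJ/min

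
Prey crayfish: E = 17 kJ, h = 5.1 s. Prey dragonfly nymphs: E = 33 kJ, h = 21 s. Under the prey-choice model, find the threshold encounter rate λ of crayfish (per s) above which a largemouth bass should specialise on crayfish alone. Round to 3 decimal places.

At the threshold, the rate on crayfish alone equals the profitability of dragonfly nymphs: λ·17/(1 + λ·5.1) = 33/21 = 1.571.
Rearranging, λ(17 − 1.571×5.1) = 1.571, so λ = 1.571/8.986 = 0.1749 per s.

0.175 per s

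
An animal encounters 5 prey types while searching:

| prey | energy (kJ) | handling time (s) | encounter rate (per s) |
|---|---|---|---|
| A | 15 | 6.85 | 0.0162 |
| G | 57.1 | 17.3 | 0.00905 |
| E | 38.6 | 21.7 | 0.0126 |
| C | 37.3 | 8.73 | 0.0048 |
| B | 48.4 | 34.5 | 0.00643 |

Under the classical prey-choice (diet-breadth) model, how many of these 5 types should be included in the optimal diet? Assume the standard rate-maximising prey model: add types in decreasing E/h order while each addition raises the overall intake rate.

Rank by E/h (kJ/s): C 4.27, G 3.3, A 2.19, E 1.78, B 1.4. Include each in turn until the next type's E/h falls below the running intake rate.
Rate on top 1: 0.1718. G: 3.3 > 0.1718 → include.
Rate on top 2: 0.5806. A: 2.19 > 0.5806 → include.
Rate on top 3: 0.7169. E: 1.78 > 0.7169 → include.
Rate on top 4: 0.9004. B: 1.4 > 0.9004 → include.
Optimal diet: C, G, A, E, B — 5 of 5 types.

5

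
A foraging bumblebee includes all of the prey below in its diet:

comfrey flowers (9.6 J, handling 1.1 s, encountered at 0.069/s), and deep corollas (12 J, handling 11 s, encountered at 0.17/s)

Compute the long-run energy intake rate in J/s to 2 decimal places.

R = Σλ_iE_i / (1 + Σλ_ih_i)
Numerator: 0.069×9.6 + 0.17×12 = 2.702
Denominator: 1 + 0.069×1.1 + 0.17×11 = 2.946
R = 2.702/2.946 = 0.9173 J/s

0.92 J/s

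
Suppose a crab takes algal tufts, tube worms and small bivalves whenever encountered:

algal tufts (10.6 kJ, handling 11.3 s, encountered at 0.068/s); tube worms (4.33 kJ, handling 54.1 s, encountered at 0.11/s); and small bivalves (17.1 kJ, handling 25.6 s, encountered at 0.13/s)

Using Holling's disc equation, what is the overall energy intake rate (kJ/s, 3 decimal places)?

R = (0.068×10.6 + 0.11×4.33 + 0.13×17.1) / (1 + 0.068×11.3 + 0.11×54.1 + 0.13×25.6) = 3.42/11.05 = 0.3096 kJ/s.

0.310 kJ/s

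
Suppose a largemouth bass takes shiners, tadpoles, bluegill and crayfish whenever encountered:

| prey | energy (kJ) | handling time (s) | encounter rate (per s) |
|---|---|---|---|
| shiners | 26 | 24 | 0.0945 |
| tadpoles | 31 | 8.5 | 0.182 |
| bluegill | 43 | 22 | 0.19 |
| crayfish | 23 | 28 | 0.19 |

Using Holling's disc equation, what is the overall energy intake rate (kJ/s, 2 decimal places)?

1.44 kJ/s

Energy encountered per unit search time: 0.0945×26 + 0.182×31 + 0.19×43 + 0.19×23 = 20.64 kJ/s.
Handling time per unit search time: 0.0945×24 + 0.182×8.5 + 0.19×22 + 0.19×28 = 13.31.
Rate = 20.64/(1 + 13.31) = 1.442 kJ/s.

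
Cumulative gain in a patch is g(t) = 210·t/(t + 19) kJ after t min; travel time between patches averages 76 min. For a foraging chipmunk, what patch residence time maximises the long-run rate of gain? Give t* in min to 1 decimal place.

Maximise g(t)/(T+t): set derivative to zero → g'(t)(T+t) = g(t).
g'(t) = 210·19/(t + 19)². Setting 210·19/(t+19)² = 210t/[(t+19)(76+t)] gives 19(76+t) = t(t+19), so t² = 19×76 = 1444.
t* = √1444 = 38 min.

38.0 min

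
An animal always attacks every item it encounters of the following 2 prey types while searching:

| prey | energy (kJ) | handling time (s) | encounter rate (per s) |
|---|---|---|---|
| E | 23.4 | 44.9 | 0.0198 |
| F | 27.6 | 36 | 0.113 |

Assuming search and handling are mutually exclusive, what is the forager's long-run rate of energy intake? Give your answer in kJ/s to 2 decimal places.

0.60 kJ/s

R = (0.0198×23.4 + 0.113×27.6) / (1 + 0.0198×44.9 + 0.113×36) = 3.582/5.957 = 0.6013 kJ/s.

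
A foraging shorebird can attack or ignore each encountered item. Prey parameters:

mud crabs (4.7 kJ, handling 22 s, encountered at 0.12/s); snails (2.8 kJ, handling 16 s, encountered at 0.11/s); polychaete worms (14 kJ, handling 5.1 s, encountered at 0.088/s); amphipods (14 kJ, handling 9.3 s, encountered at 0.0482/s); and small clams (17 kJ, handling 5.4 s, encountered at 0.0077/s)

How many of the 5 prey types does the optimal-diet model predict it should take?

Rank by E/h (kJ/s): small clams 3.15, polychaete worms 2.75, amphipods 1.51, mud crabs 0.214, snails 0.175. Include each in turn until the next type's E/h falls below the running intake rate.
Rate on top 1: 0.1257. polychaete worms: 2.75 > 0.1257 → include.
Rate on top 2: 0.9145. amphipods: 1.51 > 0.9145 → include.
Rate on top 3: 1.051. mud crabs: 0.214 < 1.051 → exclude; stop.
Optimal diet: small clams, polychaete worms, amphipods — 3 of 5 types.

3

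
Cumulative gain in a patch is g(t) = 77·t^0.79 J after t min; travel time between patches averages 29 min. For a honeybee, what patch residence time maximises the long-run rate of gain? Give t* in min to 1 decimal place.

109.1 min

Optimal t* satisfies g'(t*) = g(t*)/(T + t*).
g'(t) = 0.79·77·t^-0.21. Setting 0.79·77·t^-0.21 = 77·t^0.79/(29+t) gives 0.79(29+t) = t, so 0.21·t = 0.79×29.
t* = 0.79×29/0.21 = 109.1 min.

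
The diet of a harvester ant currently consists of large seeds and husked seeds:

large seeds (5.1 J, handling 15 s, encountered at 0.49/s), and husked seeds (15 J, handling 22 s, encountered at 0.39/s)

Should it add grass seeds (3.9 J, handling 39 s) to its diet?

No

On large seeds and husked seeds alone, R = ΣλE/(1+Σλh) = 8.349/16.93 = 0.4931 J/s.
Profitability of grass seeds: 3.9/39 = 0.1 J/s.
Since 0.1 < R, time spent handling grass seeds is better spent searching.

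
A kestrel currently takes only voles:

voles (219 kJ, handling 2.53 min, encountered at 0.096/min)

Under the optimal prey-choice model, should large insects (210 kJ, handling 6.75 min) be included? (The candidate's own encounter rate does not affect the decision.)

Yes

On voles alone, R = ΣλE/(1+Σλh) = 21.02/1.243 = 16.92 kJ/min.
large insects: E/h = 210/6.75 = 31.11 kJ/min.
31.11 > 16.92, so adding large insects raises the average — include it.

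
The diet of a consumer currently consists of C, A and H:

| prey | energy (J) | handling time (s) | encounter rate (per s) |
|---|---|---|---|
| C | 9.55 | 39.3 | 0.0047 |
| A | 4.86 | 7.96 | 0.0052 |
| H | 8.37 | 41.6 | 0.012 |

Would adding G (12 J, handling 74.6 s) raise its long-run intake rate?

Intake rate on the current diet: R = (0.0047×9.55 + 0.0052×4.86 + 0.012×8.37) / (1 + 0.0047×39.3 + 0.0052×7.96 + 0.012×41.6) = 0.1706/1.725 = 0.09888 J/s.
G: E/h = 12/74.6 = 0.1609 J/s.
Since 0.1609 > R, including G increases the long-run rate.

Yes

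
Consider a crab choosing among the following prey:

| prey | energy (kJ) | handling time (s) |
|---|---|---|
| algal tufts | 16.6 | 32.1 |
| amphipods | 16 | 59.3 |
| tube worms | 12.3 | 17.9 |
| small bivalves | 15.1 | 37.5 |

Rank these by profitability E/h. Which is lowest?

amphipods

Profitability E/h (kJ/s): algal tufts = 16.6/32.1 = 0.517, amphipods = 16/59.3 = 0.27, tube worms = 12.3/17.9 = 0.687, small bivalves = 15.1/37.5 = 0.403.
Ranked: tube worms > algal tufts > small bivalves > amphipods.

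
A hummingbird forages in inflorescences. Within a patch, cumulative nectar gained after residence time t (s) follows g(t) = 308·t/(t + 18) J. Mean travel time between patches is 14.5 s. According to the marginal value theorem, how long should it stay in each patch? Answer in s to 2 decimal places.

16.16 s

Optimal t* satisfies g'(t*) = g(t*)/(T + t*).
g'(t) = 308·18/(t + 18)². Setting 308·18/(t+18)² = 308t/[(t+18)(14.5+t)] gives 18(14.5+t) = t(t+18), so t² = 18×14.5 = 261.
t* = √261 = 16.16 s.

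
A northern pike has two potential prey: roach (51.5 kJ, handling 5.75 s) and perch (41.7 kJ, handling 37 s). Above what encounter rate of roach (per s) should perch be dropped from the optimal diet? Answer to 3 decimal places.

0.025 per s

At the threshold, the rate on roach alone equals the profitability of perch: λ·51.5/(1 + λ·5.75) = 41.7/37 = 1.127.
Rearranging, λ(51.5 − 1.127×5.75) = 1.127, so λ = 1.127/45.02 = 0.02503 per s.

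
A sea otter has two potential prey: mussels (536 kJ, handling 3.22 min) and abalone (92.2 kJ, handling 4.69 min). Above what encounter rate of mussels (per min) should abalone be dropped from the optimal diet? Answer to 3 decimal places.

0.042 per min

The zero-one rule: include abalone iff E₂/h₂ > λE₁/(1+λh₁). Equality gives the switch point.
λE₁h₂ = E₂ + λE₂h₁ ⇒ λ = E₂/(E₁h₂ − E₂h₁) = 92.2/(2514 − 296.9) = 0.04159 per min.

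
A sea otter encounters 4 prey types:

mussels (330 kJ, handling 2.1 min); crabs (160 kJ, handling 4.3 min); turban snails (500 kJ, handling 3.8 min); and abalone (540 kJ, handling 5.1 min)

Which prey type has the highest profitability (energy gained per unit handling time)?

In descending order of E/h:
mussels: 330/2.1 = 157 kJ/min
turban snails: 500/3.8 = 132 kJ/min
abalone: 540/5.1 = 106 kJ/min
crabs: 160/4.3 = 37.2 kJ/min

mussels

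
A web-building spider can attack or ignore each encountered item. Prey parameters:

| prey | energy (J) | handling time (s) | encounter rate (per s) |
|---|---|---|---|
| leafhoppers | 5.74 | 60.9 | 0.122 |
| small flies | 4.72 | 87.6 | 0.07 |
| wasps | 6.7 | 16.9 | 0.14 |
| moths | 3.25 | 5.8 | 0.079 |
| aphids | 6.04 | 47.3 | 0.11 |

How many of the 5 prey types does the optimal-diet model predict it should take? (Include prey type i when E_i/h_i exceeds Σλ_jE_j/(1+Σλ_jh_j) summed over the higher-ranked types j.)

2

Rank by E/h (J/s): moths 0.56, wasps 0.396, aphids 0.128, leafhoppers 0.0943, small flies 0.0539. Include each in turn until the next type's E/h falls below the running intake rate.
Rate on top 1: 0.1761. wasps: 0.396 > 0.1761 → include.
Rate on top 2: 0.3124. aphids: 0.128 < 0.3124 → exclude; stop.
Optimal diet: moths, wasps — 2 of 5 types.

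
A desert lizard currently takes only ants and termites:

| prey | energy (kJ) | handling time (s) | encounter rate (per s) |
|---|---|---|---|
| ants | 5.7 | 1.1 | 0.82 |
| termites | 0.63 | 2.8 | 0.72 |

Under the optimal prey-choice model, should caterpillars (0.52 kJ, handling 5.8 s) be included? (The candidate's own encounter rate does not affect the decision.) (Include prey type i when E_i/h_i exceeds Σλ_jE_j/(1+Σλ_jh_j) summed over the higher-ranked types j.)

Intake rate on the current diet: R = (0.82×5.7 + 0.72×0.63) / (1 + 0.82×1.1 + 0.72×2.8) = 5.128/3.918 = 1.309 kJ/s.
caterpillars: E/h = 0.52/5.8 = 0.08966 kJ/s.
0.08966 < 1.309, so adding caterpillars would lower the average — exclude it.

No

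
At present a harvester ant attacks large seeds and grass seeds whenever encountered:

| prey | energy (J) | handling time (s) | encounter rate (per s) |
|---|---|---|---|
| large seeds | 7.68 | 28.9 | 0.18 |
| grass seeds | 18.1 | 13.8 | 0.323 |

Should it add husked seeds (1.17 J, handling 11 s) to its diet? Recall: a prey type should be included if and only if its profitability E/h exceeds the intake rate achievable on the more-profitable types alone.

On large seeds and grass seeds alone, R = ΣλE/(1+Σλh) = 7.229/10.66 = 0.6782 J/s.
husked seeds: E/h = 1.17/11 = 0.1064 J/s.
0.1064 < 0.6782, so adding husked seeds would lower the average — exclude it.

No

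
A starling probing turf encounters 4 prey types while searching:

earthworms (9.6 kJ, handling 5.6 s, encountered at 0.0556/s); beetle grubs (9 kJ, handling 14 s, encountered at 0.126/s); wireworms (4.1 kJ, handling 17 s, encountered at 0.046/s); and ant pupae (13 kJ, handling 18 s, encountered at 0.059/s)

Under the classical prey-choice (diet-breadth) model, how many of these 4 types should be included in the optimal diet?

3

Profitabilities (E/h, kJ/s): earthworms 1.71, ant pupae 0.722, beetle grubs 0.643, wireworms 0.241. Add prey in this order while the next type's profitability exceeds the intake rate on those already taken.
Rate on top 1: 0.407. ant pupae: 0.722 > 0.407 → include.
Rate on top 2: 0.5481. beetle grubs: 0.643 > 0.5481 → include.
Rate on top 3: 0.5885. wireworms: 0.241 < 0.5885 → exclude; stop.
Optimal diet: earthworms, ant pupae, beetle grubs — 3 of 4 types.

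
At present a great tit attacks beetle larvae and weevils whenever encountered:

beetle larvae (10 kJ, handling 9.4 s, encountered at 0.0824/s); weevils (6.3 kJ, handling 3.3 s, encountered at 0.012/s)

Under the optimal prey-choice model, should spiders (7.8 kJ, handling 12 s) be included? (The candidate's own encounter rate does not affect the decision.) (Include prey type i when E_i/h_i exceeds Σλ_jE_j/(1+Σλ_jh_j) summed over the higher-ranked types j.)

Yes

Current rate: (0.0824×10 + 0.012×6.3)/(1 + 0.0824×9.4 + 0.012×3.3) = 0.4959 kJ/s.
Profitability of spiders: 7.8/12 = 0.65 kJ/s.
Since 0.65 > R, including spiders increases the long-run rate.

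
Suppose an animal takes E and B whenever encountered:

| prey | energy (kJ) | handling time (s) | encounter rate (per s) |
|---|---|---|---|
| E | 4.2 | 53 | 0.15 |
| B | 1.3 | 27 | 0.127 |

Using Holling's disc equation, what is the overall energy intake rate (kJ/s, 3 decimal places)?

0.064 kJ/s

R = (0.15×4.2 + 0.127×1.3) / (1 + 0.15×53 + 0.127×27) = 0.7951/12.38 = 0.06423 kJ/s.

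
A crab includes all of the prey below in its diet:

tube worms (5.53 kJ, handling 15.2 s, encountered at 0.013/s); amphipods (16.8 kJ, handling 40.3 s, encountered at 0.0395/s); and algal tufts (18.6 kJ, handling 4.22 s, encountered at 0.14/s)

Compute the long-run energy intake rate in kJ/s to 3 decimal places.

R = (0.013×5.53 + 0.0395×16.8 + 0.14×18.6) / (1 + 0.013×15.2 + 0.0395×40.3 + 0.14×4.22) = 3.339/3.38 = 0.9879 kJ/s.

0.988 kJ/s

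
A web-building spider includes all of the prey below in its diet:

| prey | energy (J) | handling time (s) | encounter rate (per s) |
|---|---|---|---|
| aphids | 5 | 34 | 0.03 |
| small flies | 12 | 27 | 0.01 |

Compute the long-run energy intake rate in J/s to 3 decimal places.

R = (0.03×5 + 0.01×12) / (1 + 0.03×34 + 0.01×27) = 0.27/2.29 = 0.1179 J/s.

0.118 J/s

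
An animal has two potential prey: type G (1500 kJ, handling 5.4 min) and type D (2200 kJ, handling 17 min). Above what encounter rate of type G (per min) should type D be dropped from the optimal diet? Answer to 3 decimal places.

The zero-one rule: include type D iff E₂/h₂ > λE₁/(1+λh₁). Equality gives the switch point.
λE₁h₂ = E₂ + λE₂h₁ ⇒ λ = E₂/(E₁h₂ − E₂h₁) = 2200/(2.55e+04 − 1.188e+04) = 0.1615 per min.

0.162 per min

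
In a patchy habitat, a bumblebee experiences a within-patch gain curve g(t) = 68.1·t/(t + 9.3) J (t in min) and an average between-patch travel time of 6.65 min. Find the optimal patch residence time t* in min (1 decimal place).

7.9 min

By the marginal value theorem, leave when the instantaneous gain rate g'(t) equals the habitat-wide average g(t)/(T + t).
g'(t) = 68.1·9.3/(t + 9.3)². Setting 68.1·9.3/(t+9.3)² = 68.1t/[(t+9.3)(6.65+t)] gives 9.3(6.65+t) = t(t+9.3), so t² = 9.3×6.65 = 61.85.
t* = √61.85 = 7.864 min.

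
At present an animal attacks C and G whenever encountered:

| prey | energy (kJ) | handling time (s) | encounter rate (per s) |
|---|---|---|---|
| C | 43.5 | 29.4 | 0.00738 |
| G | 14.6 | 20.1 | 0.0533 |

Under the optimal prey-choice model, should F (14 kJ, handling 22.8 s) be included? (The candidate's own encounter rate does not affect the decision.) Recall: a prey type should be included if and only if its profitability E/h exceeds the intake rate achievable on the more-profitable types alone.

Intake rate on the current diet: R = (0.00738×43.5 + 0.0533×14.6) / (1 + 0.00738×29.4 + 0.0533×20.1) = 1.099/2.288 = 0.4804 kJ/s.
Profitability of F: 14/22.8 = 0.614 kJ/s.
Since 0.614 > R, including F increases the long-run rate.

Yes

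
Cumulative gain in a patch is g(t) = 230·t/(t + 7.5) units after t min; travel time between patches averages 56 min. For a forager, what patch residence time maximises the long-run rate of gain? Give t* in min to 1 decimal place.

By the marginal value theorem, leave when the instantaneous gain rate g'(t) equals the habitat-wide average g(t)/(T + t).
g'(t) = 230·7.5/(t + 7.5)². Setting 230·7.5/(t+7.5)² = 230t/[(t+7.5)(56+t)] gives 7.5(56+t) = t(t+7.5), so t² = 7.5×56 = 420.
t* = √420 = 20.49 min.

20.5 min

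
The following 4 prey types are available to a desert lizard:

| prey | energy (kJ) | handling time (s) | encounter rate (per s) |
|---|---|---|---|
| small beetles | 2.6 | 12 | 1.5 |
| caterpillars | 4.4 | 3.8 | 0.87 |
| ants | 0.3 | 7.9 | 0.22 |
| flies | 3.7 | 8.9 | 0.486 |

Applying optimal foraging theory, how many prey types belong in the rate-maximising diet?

1

Rank by E/h (kJ/s): caterpillars 1.16, flies 0.416, small beetles 0.217, ants 0.038. Include each in turn until the next type's E/h falls below the running intake rate.
Rate on top 1: 0.889. flies: 0.416 < 0.889 → exclude; stop.
Optimal diet: caterpillars — 1 of 4 types.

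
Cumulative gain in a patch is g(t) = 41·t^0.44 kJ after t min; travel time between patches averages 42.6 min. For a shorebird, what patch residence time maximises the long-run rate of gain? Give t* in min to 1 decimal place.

By the marginal value theorem, leave when the instantaneous gain rate g'(t) equals the habitat-wide average g(t)/(T + t).
g'(t) = 0.44·41·t^-0.56. Setting 0.44·41·t^-0.56 = 41·t^0.44/(42.6+t) gives 0.44(42.6+t) = t, so 0.56·t = 0.44×42.6.
t* = 0.44×42.6/0.56 = 33.47 min.

33.5 min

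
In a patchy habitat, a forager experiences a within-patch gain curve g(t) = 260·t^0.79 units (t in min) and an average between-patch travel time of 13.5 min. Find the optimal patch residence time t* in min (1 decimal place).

Maximise g(t)/(T+t): set derivative to zero → g'(t)(T+t) = g(t).
g'(t) = 0.79·260·t^-0.21. Setting 0.79·260·t^-0.21 = 260·t^0.79/(13.5+t) gives 0.79(13.5+t) = t, so 0.21·t = 0.79×13.5.
t* = 0.79×13.5/0.21 = 50.79 min.

50.8 min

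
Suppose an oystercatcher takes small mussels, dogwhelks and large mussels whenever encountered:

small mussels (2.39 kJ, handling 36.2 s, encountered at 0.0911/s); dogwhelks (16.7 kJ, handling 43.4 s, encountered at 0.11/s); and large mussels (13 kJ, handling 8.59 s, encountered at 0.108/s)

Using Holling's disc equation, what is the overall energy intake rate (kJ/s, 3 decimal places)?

R = (0.0911×2.39 + 0.11×16.7 + 0.108×13) / (1 + 0.0911×36.2 + 0.11×43.4 + 0.108×8.59) = 3.459/10 = 0.3459 kJ/s.

0.346 kJ/s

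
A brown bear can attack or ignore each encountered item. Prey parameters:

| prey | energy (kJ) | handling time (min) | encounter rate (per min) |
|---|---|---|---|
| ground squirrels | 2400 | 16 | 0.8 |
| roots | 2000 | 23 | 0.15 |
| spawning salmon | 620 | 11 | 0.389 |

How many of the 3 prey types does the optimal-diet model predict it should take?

E/h in descending order: ground squirrels 150, roots 87, spawning salmon 56.4 kJ/min. The optimal diet is the largest prefix of this list for which every included type satisfies E_i/h_i > R on the types above it.
Rate on top 1: 139.1. roots: 87 < 139.1 → exclude; stop.
Optimal diet: ground squirrels — 1 of 3 types.

1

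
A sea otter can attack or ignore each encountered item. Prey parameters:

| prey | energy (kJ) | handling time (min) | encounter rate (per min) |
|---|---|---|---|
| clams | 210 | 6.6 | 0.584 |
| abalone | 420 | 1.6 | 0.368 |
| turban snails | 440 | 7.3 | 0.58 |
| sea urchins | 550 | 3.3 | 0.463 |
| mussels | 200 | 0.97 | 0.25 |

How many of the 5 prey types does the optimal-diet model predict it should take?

3

E/h in descending order: abalone 262, mussels 206, sea urchins 167, turban snails 60.3, clams 31.8 kJ/min. The optimal diet is the largest prefix of this list for which every included type satisfies E_i/h_i > R on the types above it.
Rate on top 1: 97.28. mussels: 206 > 97.28 → include.
Rate on top 2: 111.7. sea urchins: 167 > 111.7 → include.
Rate on top 3: 136.7. turban snails: 60.3 < 136.7 → exclude; stop.
Optimal diet: abalone, mussels, sea urchins — 3 of 5 types.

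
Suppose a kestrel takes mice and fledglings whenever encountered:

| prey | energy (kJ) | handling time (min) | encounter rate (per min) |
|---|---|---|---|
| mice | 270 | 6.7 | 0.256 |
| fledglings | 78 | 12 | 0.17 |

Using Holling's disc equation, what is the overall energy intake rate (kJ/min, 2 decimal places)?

R = Σλ_iE_i / (1 + Σλ_ih_i)
Numerator: 0.256×270 + 0.17×78 = 82.38
Denominator: 1 + 0.256×6.7 + 0.17×12 = 4.755
R = 82.38/4.755 = 17.32 kJ/min

17.32 kJ/min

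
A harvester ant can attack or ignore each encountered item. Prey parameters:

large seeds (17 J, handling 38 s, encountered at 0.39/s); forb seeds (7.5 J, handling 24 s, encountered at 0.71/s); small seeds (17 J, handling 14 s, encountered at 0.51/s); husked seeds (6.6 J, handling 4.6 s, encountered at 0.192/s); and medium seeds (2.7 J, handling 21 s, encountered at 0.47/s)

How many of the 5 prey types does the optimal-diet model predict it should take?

Profitabilities (E/h, J/s): husked seeds 1.43, small seeds 1.21, large seeds 0.447, forb seeds 0.312, medium seeds 0.129. Add prey in this order while the next type's profitability exceeds the intake rate on those already taken.
Rate on top 1: 0.6729. small seeds: 1.21 > 0.6729 → include.
Rate on top 2: 1.101. large seeds: 0.447 < 1.101 → exclude; stop.
Optimal diet: husked seeds, small seeds — 2 of 5 types.

2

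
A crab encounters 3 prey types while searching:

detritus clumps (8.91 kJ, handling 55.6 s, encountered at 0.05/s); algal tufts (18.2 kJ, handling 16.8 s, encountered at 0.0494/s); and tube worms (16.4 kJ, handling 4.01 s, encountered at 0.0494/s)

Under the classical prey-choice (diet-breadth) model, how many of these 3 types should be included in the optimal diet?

Rank by E/h (kJ/s): tube worms 4.09, algal tufts 1.08, detritus clumps 0.16. Include each in turn until the next type's E/h falls below the running intake rate.
Rate on top 1: 0.6762. algal tufts: 1.08 > 0.6762 → include.
Rate on top 2: 0.8428. detritus clumps: 0.16 < 0.8428 → exclude; stop.
Optimal diet: tube worms, algal tufts — 2 of 3 types.

2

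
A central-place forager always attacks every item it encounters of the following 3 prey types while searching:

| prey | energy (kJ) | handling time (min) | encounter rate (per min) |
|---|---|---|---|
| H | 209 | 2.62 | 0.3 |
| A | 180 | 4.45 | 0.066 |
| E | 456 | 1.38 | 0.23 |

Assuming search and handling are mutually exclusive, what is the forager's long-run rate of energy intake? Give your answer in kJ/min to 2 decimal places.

74.87 kJ/min

R = Σλ_iE_i / (1 + Σλ_ih_i)
Numerator: 0.3×209 + 0.066×180 + 0.23×456 = 179.5
Denominator: 1 + 0.3×2.62 + 0.066×4.45 + 0.23×1.38 = 2.397
R = 179.5/2.397 = 74.87 kJ/min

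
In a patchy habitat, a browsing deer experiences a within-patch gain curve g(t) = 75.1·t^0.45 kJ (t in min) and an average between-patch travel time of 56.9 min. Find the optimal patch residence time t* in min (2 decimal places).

46.55 min

By the marginal value theorem, leave when the instantaneous gain rate g'(t) equals the habitat-wide average g(t)/(T + t).
g'(t) = 0.45·75.1·t^-0.55. Setting 0.45·75.1·t^-0.55 = 75.1·t^0.45/(56.9+t) gives 0.45(56.9+t) = t, so 0.55·t = 0.45×56.9.
t* = 0.45×56.9/0.55 = 46.55 min.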